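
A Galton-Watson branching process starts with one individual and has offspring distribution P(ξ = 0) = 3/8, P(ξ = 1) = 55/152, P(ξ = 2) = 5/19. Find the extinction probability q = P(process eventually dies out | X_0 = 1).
q = 1

Mean offspring μ = 0·3/8 + 1·55/152 + 2·5/19 = 135/152 ≤ 1. For μ ≤ 1 with offspring not concentrated at 1, the Galton-Watson process goes extinct almost surely, so q = 1.
(Algebraic check: The pgf is f(s) = 3/8 + 55/152·s + 5/19·s². The extinction probability q is the smallest fixed point of f in [0, 1]. Setting s = f(s):
  5/19·s² + (55/152 − 1)·s + 3/8 = 0
  5/19·s² − (3/8 + 5/19)·s + 3/8 = 0
which factors as (s − 1)·(5/19·s − 3/8) = 0, giving roots s = 1 and s = (3/8)/(5/19) = 57/40. Since 57/40 ≥ 1, the smallest root in [0, 1] is s = 1.)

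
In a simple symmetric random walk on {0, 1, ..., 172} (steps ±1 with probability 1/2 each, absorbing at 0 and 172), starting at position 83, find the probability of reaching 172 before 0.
P(hit 172 before 0) = 83/172

Let u_k = P(hit 172 before 0 | start at k). Then u_0 = 0, u_172 = 1, and u_k = u_{k-1}/2 + u_{k+1}/2 for 1 ≤ k ≤ 171. This harmonic recurrence is solved by u_k = k/172, giving u_83 = 83/172.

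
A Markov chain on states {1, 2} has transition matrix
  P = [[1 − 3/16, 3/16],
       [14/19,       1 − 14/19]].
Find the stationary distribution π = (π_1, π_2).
π_1 = 224/281, π_2 = 57/281

Solve πP = π with π_1 + π_2 = 1. From πP = π: π_1 · (1 − 3/16) + π_2 · 14/19 = π_1 ⇒ π_2 · 14/19 = π_1 · 3/16 ⇒ π_2/π_1 = (3/16)/(14/19) = 57/224. Together with π_1 + π_2 = 1:
  π_1 = (14/19)/(3/16 + 14/19) = (14/19)/(281/304) = 224/281,
  π_2 = (3/16)/(3/16 + 14/19) = (3/16)/(281/304) = 57/281.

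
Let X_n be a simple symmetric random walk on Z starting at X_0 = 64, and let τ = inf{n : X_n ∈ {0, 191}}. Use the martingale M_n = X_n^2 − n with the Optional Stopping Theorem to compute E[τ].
E[τ] = 8128

M_n = X_n^2 − n is a martingale (since E[X_{n+1}^2 | F_n] = X_n^2 + 1). By OST (τ has finite mean in a bounded region), E[M_τ] = E[M_0] = X_0^2 − 0 = 64^2 = 4096. Also E[M_τ] = E[X_τ^2] − E[τ]. The walk exits at 0 or 191, with P(hit 191 first) = 64/191, so E[X_τ^2] = 191^2 · 64/191 + 0 = 12224. Thus E[τ] = E[X_τ^2] − E[M_τ] = 12224 − 4096 = 8128 = 64(191 − 64) = 8128.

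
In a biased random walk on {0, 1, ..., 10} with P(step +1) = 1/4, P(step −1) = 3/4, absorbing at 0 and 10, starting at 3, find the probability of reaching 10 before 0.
P(hit 10 before 0) = (1 − (3)^3) / (1 − (3)^10) = 13/29524

Let u_k denote P(reach 10 before 0 | start at k). Boundary: u_0 = 0, u_10 = 1. Recurrence: u_k = 1/4·u_{k+1} + 3/4·u_{k-1} for 1 ≤ k ≤ 9. Try u_k = A + B·r^k with r = q/p = (3/4)/(1/4) = 3. Substitution satisfies the recurrence; boundary conditions give:
  u_k = (1 − r^k) / (1 − r^N) = (1 − (3)^3) / (1 − (3)^10) = 13/29524.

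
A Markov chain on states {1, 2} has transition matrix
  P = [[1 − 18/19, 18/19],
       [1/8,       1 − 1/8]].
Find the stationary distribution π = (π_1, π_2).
π_1 = 19/163, π_2 = 144/163

Solve πP = π with π_1 + π_2 = 1. From πP = π: π_1 · (1 − 18/19) + π_2 · 1/8 = π_1 ⇒ π_2 · 1/8 = π_1 · 18/19 ⇒ π_2/π_1 = (18/19)/(1/8) = 144/19. Together with π_1 + π_2 = 1:
  π_1 = (1/8)/(18/19 + 1/8) = (1/8)/(163/152) = 19/163,
  π_2 = (18/19)/(18/19 + 1/8) = (18/19)/(163/152) = 144/163.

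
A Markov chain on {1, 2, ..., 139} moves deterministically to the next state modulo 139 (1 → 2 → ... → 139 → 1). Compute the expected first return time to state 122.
E[T_122 | X_0 = 122] = 139

The chain cycles deterministically, so starting at state 122 it returns in exactly 139 steps. Equivalently, the stationary distribution is uniform π_j = 1/139 for every state j, so by Kac's formula E[T_122] = 1/π_122 = 139.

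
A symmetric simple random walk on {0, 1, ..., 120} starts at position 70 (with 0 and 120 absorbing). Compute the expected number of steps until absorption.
E[τ | X_0 = 70] = 3500

Let v_k = E[τ | X_0 = k]. Boundary: v_0 = v_120 = 0. Recurrence: v_k = 1 + (v_{k-1} + v_{k+1})/2 for 1 ≤ k ≤ 119. The particular solution to v_k − (v_{k-1} + v_{k+1})/2 = 1 is v_k = −k^2. Adding homogeneous solution A + B k and matching boundaries gives v_k = k (120 − k). Substituting k = 70: v_70 = 70 · 50 = 3500.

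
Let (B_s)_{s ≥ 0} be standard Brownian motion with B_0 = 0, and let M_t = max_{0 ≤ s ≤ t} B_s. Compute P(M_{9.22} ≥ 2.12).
P(M_{9.22} ≥ 2.12) = 2·P(B_{9.22} ≥ 2.12) = 2(1 − Φ(2.12/√9.22)) ≈ 0.4851

By the reflection principle for Brownian motion, P(M_t ≥ a) = 2 · P(B_t ≥ a) for a ≥ 0. Since B_t ~ N(0, t), P(B_t ≥ 2.12) = 1 − Φ(2.12/√t) = 1 − Φ(2.12/√9.22) = 1 − Φ(0.6982). So
  P(M_{9.22} ≥ 2.12) = 2(1 − Φ(0.6982)) ≈ 0.4851.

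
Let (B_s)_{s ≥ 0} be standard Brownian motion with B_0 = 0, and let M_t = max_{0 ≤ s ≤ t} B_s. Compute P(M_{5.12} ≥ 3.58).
P(M_{5.12} ≥ 3.58) = 2·P(B_{5.12} ≥ 3.58) = 2(1 − Φ(3.58/√5.12)) ≈ 0.1136

By the reflection principle for Brownian motion, P(M_t ≥ a) = 2 · P(B_t ≥ a) for a ≥ 0. Since B_t ~ N(0, t), P(B_t ≥ 3.58) = 1 − Φ(3.58/√t) = 1 − Φ(3.58/√5.12) = 1 − Φ(1.5822). So
  P(M_{5.12} ≥ 3.58) = 2(1 − Φ(1.5822)) ≈ 0.1136.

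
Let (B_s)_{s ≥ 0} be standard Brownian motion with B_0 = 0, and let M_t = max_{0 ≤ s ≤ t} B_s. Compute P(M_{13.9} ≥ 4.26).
P(M_{13.9} ≥ 4.26) = 2·P(B_{13.9} ≥ 4.26) = 2(1 − Φ(4.26/√13.9)) ≈ 0.2532

By the reflection principle for Brownian motion, P(M_t ≥ a) = 2 · P(B_t ≥ a) for a ≥ 0. Since B_t ~ N(0, t), P(B_t ≥ 4.26) = 1 − Φ(4.26/√t) = 1 − Φ(4.26/√13.9) = 1 − Φ(1.1426). So
  P(M_{13.9} ≥ 4.26) = 2(1 − Φ(1.1426)) ≈ 0.2532.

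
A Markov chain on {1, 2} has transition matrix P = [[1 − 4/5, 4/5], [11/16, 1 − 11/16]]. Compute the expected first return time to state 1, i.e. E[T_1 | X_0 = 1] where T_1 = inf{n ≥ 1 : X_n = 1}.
E[T_1 | X_0 = 1] = 1/π_1 = 119/55

For an irreducible recurrent Markov chain with stationary distribution π, E[T_i | X_0 = i] = 1/π_i (Kac's formula). Here π_1 = (11/16)/(4/5 + 11/16) = (11/16)/(119/80) = 55/119, so E[T_1 | X_0 = 1] = 1/π_1 = (4/5 + 11/16)/(11/16) = (119/80)/(11/16) = 119/55.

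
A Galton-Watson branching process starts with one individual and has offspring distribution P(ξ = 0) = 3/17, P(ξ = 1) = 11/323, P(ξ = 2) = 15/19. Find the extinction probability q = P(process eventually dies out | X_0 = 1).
q = 19/85

The pgf is f(s) = 3/17 + 11/323·s + 15/19·s². The extinction probability q is the smallest fixed point of f in [0, 1]. Setting s = f(s):
  15/19·s² + (11/323 − 1)·s + 3/17 = 0
  15/19·s² − (3/17 + 15/19)·s + 3/17 = 0
which factors as (s − 1)·(15/19·s − 3/17) = 0, giving roots s = 1 and s = (3/17)/(15/19) = 19/85.
Mean offspring μ = 11/323 + 2·15/19 = 521/323 > 1 (supercritical), so q < 1. The extinction probability is the smaller root: q = (3/17)/(15/19) = 19/85.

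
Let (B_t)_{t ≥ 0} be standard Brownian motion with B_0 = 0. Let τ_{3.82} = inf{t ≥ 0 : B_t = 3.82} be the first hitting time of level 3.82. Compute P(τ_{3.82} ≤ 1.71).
P(τ_{3.82} ≤ 1.71) = 2(1 − Φ(3.82/√1.71)) = 2(1 − Φ(2.9212)) ≈ 0.0035

By the reflection principle for standard BM, P(τ_b ≤ t) = 2 · P(B_t ≥ b). Since B_t ~ N(0, t), P(B_t ≥ 3.82) = 1 − Φ(3.82/√t) = 1 − Φ(3.82/√1.71) = 1 − Φ(2.9212) ≈ 0.00174. Doubling: P(τ_{3.82} ≤ 1.71) ≈ 2 · 0.00174 = 0.00348 ≈ 0.0035.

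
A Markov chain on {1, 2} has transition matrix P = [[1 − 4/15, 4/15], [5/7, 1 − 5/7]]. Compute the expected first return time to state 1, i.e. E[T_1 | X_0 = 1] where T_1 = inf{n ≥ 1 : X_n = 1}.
E[T_1 | X_0 = 1] = 1/π_1 = 103/75

For an irreducible recurrent Markov chain with stationary distribution π, E[T_i | X_0 = i] = 1/π_i (Kac's formula). Here π_1 = (5/7)/(4/15 + 5/7) = (5/7)/(103/105) = 75/103, so E[T_1 | X_0 = 1] = 1/π_1 = (4/15 + 5/7)/(5/7) = (103/105)/(5/7) = 103/75.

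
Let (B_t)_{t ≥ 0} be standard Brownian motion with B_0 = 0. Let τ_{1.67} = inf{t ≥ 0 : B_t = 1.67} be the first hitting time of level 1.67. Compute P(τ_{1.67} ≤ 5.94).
P(τ_{1.67} ≤ 5.94) = 2(1 − Φ(1.67/√5.94)) = 2(1 − Φ(0.6852)) ≈ 0.4932

By the reflection principle for standard BM, P(τ_b ≤ t) = 2 · P(B_t ≥ b). Since B_t ~ N(0, t), P(B_t ≥ 1.67) = 1 − Φ(1.67/√t) = 1 − Φ(1.67/√5.94) = 1 − Φ(0.6852) ≈ 0.24661. Doubling: P(τ_{1.67} ≤ 5.94) ≈ 2 · 0.24661 = 0.49322 ≈ 0.4932.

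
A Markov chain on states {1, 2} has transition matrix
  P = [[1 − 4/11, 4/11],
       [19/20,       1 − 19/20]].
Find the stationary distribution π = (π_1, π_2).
π_1 = 209/289, π_2 = 80/289

Solve πP = π with π_1 + π_2 = 1. From πP = π: π_1 · (1 − 4/11) + π_2 · 19/20 = π_1 ⇒ π_2 · 19/20 = π_1 · 4/11 ⇒ π_2/π_1 = (4/11)/(19/20) = 80/209. Together with π_1 + π_2 = 1:
  π_1 = (19/20)/(4/11 + 19/20) = (19/20)/(289/220) = 209/289,
  π_2 = (4/11)/(4/11 + 19/20) = (4/11)/(289/220) = 80/289.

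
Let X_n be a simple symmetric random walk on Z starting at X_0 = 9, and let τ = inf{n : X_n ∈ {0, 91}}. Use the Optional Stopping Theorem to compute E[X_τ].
E[X_τ] = 9

X_n is a martingale and τ is a bounded-mean stopping time (indeed τ is finite a.s. with bounded expectation since the walk is in a bounded region). By the OST, E[X_τ] = E[X_0] = 9. Equivalently: E[X_τ] = 91 · P(hit 91 first) + 0 · P(hit 0 first) = 91 · (9/91) = 9.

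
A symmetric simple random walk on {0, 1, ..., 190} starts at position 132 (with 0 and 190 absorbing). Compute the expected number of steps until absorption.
E[τ | X_0 = 132] = 7656

Let v_k = E[τ | X_0 = k]. Boundary: v_0 = v_190 = 0. Recurrence: v_k = 1 + (v_{k-1} + v_{k+1})/2 for 1 ≤ k ≤ 189. The particular solution to v_k − (v_{k-1} + v_{k+1})/2 = 1 is v_k = −k^2. Adding homogeneous solution A + B k and matching boundaries gives v_k = k (190 − k). Substituting k = 132: v_132 = 132 · 58 = 7656.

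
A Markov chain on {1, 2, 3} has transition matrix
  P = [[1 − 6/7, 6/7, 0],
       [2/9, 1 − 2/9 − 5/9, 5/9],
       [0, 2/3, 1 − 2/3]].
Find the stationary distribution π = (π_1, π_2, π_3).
π = (14/113, 54/113, 45/113)

This is a birth-death chain on three states, which satisfies detailed balance: π_1 · P_{12} = π_2 · P_{21} and π_2 · P_{23} = π_3 · P_{32}.
From π_1 · 6/7 = π_2 · 2/9: π_2/π_1 = (6/7)/(2/9) = 27/7.
From π_2 · 5/9 = π_3 · 2/3: π_3/π_2 = (5/9)/(2/3) = 5/6.
Take π_1 proportional to 1; then unnormalized π = (1, 27/7, 45/14). Normalize by dividing by the sum 113/14:
  π = (14/113, 54/113, 45/113).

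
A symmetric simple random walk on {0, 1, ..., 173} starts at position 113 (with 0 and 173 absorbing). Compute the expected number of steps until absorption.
E[τ | X_0 = 113] = 6780

Let v_k = E[τ | X_0 = k]. Boundary: v_0 = v_173 = 0. Recurrence: v_k = 1 + (v_{k-1} + v_{k+1})/2 for 1 ≤ k ≤ 172. The particular solution to v_k − (v_{k-1} + v_{k+1})/2 = 1 is v_k = −k^2. Adding homogeneous solution A + B k and matching boundaries gives v_k = k (173 − k). Substituting k = 113: v_113 = 113 · 60 = 6780.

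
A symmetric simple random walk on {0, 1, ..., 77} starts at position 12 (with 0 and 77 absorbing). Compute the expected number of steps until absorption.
E[τ | X_0 = 12] = 780

Let v_k = E[τ | X_0 = k]. Boundary: v_0 = v_77 = 0. Recurrence: v_k = 1 + (v_{k-1} + v_{k+1})/2 for 1 ≤ k ≤ 76. The particular solution to v_k − (v_{k-1} + v_{k+1})/2 = 1 is v_k = −k^2. Adding homogeneous solution A + B k and matching boundaries gives v_k = k (77 − k). Substituting k = 12: v_12 = 12 · 65 = 780.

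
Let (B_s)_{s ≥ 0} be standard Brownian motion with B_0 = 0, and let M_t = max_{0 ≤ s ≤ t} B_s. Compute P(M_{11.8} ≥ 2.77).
P(M_{11.8} ≥ 2.77) = 2·P(B_{11.8} ≥ 2.77) = 2(1 − Φ(2.77/√11.8)) ≈ 0.4200

By the reflection principle for Brownian motion, P(M_t ≥ a) = 2 · P(B_t ≥ a) for a ≥ 0. Since B_t ~ N(0, t), P(B_t ≥ 2.77) = 1 − Φ(2.77/√t) = 1 − Φ(2.77/√11.8) = 1 − Φ(0.8064). So
  P(M_{11.8} ≥ 2.77) = 2(1 − Φ(0.8064)) ≈ 0.4200.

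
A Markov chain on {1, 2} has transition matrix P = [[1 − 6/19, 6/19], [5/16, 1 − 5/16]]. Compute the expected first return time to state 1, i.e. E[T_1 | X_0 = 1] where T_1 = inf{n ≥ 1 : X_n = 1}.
E[T_1 | X_0 = 1] = 1/π_1 = 191/95

For an irreducible recurrent Markov chain with stationary distribution π, E[T_i | X_0 = i] = 1/π_i (Kac's formula). Here π_1 = (5/16)/(6/19 + 5/16) = (5/16)/(191/304) = 95/191, so E[T_1 | X_0 = 1] = 1/π_1 = (6/19 + 5/16)/(5/16) = (191/304)/(5/16) = 191/95.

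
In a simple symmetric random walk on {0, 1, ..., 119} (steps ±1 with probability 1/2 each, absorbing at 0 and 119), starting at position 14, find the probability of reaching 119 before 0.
P(hit 119 before 0) = 14/119 = 2/17

Let u_k = P(hit 119 before 0 | start at k). Then u_0 = 0, u_119 = 1, and u_k = u_{k-1}/2 + u_{k+1}/2 for 1 ≤ k ≤ 118. This harmonic recurrence is solved by u_k = k/119, giving u_14 = 14/119 = 2/17.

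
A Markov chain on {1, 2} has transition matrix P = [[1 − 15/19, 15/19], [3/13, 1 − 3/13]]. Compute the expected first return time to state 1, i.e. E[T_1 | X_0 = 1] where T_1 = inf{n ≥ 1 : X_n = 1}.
E[T_1 | X_0 = 1] = 1/π_1 = 84/19

For an irreducible recurrent Markov chain with stationary distribution π, E[T_i | X_0 = i] = 1/π_i (Kac's formula). Here π_1 = (3/13)/(15/19 + 3/13) = (3/13)/(252/247) = 19/84, so E[T_1 | X_0 = 1] = 1/π_1 = (15/19 + 3/13)/(3/13) = (252/247)/(3/13) = 84/19.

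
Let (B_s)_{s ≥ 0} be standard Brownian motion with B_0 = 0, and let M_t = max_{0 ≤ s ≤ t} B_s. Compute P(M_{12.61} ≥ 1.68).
P(M_{12.61} ≥ 1.68) = 2·P(B_{12.61} ≥ 1.68) = 2(1 − Φ(1.68/√12.61)) ≈ 0.6361

By the reflection principle for Brownian motion, P(M_t ≥ a) = 2 · P(B_t ≥ a) for a ≥ 0. Since B_t ~ N(0, t), P(B_t ≥ 1.68) = 1 − Φ(1.68/√t) = 1 − Φ(1.68/√12.61) = 1 − Φ(0.4731). So
  P(M_{12.61} ≥ 1.68) = 2(1 − Φ(0.4731)) ≈ 0.6361.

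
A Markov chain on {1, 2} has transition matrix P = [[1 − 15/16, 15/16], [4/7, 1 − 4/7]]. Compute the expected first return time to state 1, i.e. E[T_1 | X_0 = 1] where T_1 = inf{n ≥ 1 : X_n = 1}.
E[T_1 | X_0 = 1] = 1/π_1 = 169/64

For an irreducible recurrent Markov chain with stationary distribution π, E[T_i | X_0 = i] = 1/π_i (Kac's formula). Here π_1 = (4/7)/(15/16 + 4/7) = (4/7)/(169/112) = 64/169, so E[T_1 | X_0 = 1] = 1/π_1 = (15/16 + 4/7)/(4/7) = (169/112)/(4/7) = 169/64.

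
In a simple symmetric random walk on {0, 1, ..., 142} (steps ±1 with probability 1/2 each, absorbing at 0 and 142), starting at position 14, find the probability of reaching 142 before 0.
P(hit 142 before 0) = 14/142 = 7/71

Let u_k = P(hit 142 before 0 | start at k). Then u_0 = 0, u_142 = 1, and u_k = u_{k-1}/2 + u_{k+1}/2 for 1 ≤ k ≤ 141. This harmonic recurrence is solved by u_k = k/142, giving u_14 = 14/142 = 7/71.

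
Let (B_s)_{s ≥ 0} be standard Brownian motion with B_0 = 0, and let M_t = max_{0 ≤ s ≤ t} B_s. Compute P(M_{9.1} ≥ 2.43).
P(M_{9.1} ≥ 2.43) = 2·P(B_{9.1} ≥ 2.43) = 2(1 − Φ(2.43/√9.1)) ≈ 0.4205

By the reflection principle for Brownian motion, P(M_t ≥ a) = 2 · P(B_t ≥ a) for a ≥ 0. Since B_t ~ N(0, t), P(B_t ≥ 2.43) = 1 − Φ(2.43/√t) = 1 − Φ(2.43/√9.1) = 1 − Φ(0.8055). So
  P(M_{9.1} ≥ 2.43) = 2(1 − Φ(0.8055)) ≈ 0.4205.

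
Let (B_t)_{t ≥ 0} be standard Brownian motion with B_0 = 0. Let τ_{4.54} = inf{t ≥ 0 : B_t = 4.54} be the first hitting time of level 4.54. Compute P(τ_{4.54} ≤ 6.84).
P(τ_{4.54} ≤ 6.84) = 2(1 − Φ(4.54/√6.84)) = 2(1 − Φ(1.7359)) ≈ 0.0826

By the reflection principle for standard BM, P(τ_b ≤ t) = 2 · P(B_t ≥ b). Since B_t ~ N(0, t), P(B_t ≥ 4.54) = 1 − Φ(4.54/√t) = 1 − Φ(4.54/√6.84) = 1 − Φ(1.7359) ≈ 0.04129. Doubling: P(τ_{4.54} ≤ 6.84) ≈ 2 · 0.04129 = 0.08258 ≈ 0.0826.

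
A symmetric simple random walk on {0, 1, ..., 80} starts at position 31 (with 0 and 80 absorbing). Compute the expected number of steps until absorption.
E[τ | X_0 = 31] = 1519

Let v_k = E[τ | X_0 = k]. Boundary: v_0 = v_80 = 0. Recurrence: v_k = 1 + (v_{k-1} + v_{k+1})/2 for 1 ≤ k ≤ 79. The particular solution to v_k − (v_{k-1} + v_{k+1})/2 = 1 is v_k = −k^2. Adding homogeneous solution A + B k and matching boundaries gives v_k = k (80 − k). Substituting k = 31: v_31 = 31 · 49 = 1519.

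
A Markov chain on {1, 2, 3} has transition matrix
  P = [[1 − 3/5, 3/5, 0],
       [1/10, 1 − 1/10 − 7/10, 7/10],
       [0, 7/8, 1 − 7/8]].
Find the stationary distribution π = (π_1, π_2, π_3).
π = (5/59, 30/59, 24/59)

This is a birth-death chain on three states, which satisfies detailed balance: π_1 · P_{12} = π_2 · P_{21} and π_2 · P_{23} = π_3 · P_{32}.
From π_1 · 3/5 = π_2 · 1/10: π_2/π_1 = (3/5)/(1/10) = 6.
From π_2 · 7/10 = π_3 · 7/8: π_3/π_2 = (7/10)/(7/8) = 4/5.
Take π_1 proportional to 1; then unnormalized π = (1, 6, 24/5). Normalize by dividing by the sum 59/5:
  π = (5/59, 30/59, 24/59).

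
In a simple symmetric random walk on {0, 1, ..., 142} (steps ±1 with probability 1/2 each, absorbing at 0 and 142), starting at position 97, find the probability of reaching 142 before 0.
P(hit 142 before 0) = 97/142

Let u_k = P(hit 142 before 0 | start at k). Then u_0 = 0, u_142 = 1, and u_k = u_{k-1}/2 + u_{k+1}/2 for 1 ≤ k ≤ 141. This harmonic recurrence is solved by u_k = k/142, giving u_97 = 97/142.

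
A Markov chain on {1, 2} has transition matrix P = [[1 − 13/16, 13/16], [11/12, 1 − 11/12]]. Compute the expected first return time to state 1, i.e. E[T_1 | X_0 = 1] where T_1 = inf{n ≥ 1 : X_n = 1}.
E[T_1 | X_0 = 1] = 1/π_1 = 83/44

For an irreducible recurrent Markov chain with stationary distribution π, E[T_i | X_0 = i] = 1/π_i (Kac's formula). Here π_1 = (11/12)/(13/16 + 11/12) = (11/12)/(83/48) = 44/83, so E[T_1 | X_0 = 1] = 1/π_1 = (13/16 + 11/12)/(11/12) = (83/48)/(11/12) = 83/44.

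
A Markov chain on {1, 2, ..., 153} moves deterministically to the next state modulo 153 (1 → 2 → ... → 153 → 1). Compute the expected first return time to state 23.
E[T_23 | X_0 = 23] = 153

The chain cycles deterministically, so starting at state 23 it returns in exactly 153 steps. Equivalently, the stationary distribution is uniform π_j = 1/153 for every state j, so by Kac's formula E[T_23] = 1/π_23 = 153.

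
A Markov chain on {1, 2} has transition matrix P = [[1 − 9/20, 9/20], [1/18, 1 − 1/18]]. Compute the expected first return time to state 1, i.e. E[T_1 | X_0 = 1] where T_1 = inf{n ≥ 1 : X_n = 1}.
E[T_1 | X_0 = 1] = 1/π_1 = 91/10

For an irreducible recurrent Markov chain with stationary distribution π, E[T_i | X_0 = i] = 1/π_i (Kac's formula). Here π_1 = (1/18)/(9/20 + 1/18) = (1/18)/(91/180) = 10/91, so E[T_1 | X_0 = 1] = 1/π_1 = (9/20 + 1/18)/(1/18) = (91/180)/(1/18) = 91/10.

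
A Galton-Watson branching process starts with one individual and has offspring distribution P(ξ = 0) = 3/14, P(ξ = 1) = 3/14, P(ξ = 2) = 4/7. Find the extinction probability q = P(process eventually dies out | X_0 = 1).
q = 3/8

The pgf is f(s) = 3/14 + 3/14·s + 4/7·s². The extinction probability q is the smallest fixed point of f in [0, 1]. Setting s = f(s):
  4/7·s² + (3/14 − 1)·s + 3/14 = 0
  4/7·s² − (3/14 + 4/7)·s + 3/14 = 0
which factors as (s − 1)·(4/7·s − 3/14) = 0, giving roots s = 1 and s = (3/14)/(4/7) = 3/8.
Mean offspring μ = 3/14 + 2·4/7 = 19/14 > 1 (supercritical), so q < 1. The extinction probability is the smaller root: q = (3/14)/(4/7) = 3/8.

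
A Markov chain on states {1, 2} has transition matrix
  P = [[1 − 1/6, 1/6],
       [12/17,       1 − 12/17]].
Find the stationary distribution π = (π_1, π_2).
π_1 = 72/89, π_2 = 17/89

Solve πP = π with π_1 + π_2 = 1. From πP = π: π_1 · (1 − 1/6) + π_2 · 12/17 = π_1 ⇒ π_2 · 12/17 = π_1 · 1/6 ⇒ π_2/π_1 = (1/6)/(12/17) = 17/72. Together with π_1 + π_2 = 1:
  π_1 = (12/17)/(1/6 + 12/17) = (12/17)/(89/102) = 72/89,
  π_2 = (1/6)/(1/6 + 12/17) = (1/6)/(89/102) = 17/89.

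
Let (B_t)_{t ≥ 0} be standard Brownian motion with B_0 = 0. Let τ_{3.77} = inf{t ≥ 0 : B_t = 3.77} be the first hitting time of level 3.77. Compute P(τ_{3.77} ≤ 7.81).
P(τ_{3.77} ≤ 7.81) = 2(1 − Φ(3.77/√7.81)) = 2(1 − Φ(1.3490)) ≈ 0.1773

By the reflection principle for standard BM, P(τ_b ≤ t) = 2 · P(B_t ≥ b). Since B_t ~ N(0, t), P(B_t ≥ 3.77) = 1 − Φ(3.77/√t) = 1 − Φ(3.77/√7.81) = 1 − Φ(1.3490) ≈ 0.08867. Doubling: P(τ_{3.77} ≤ 7.81) ≈ 2 · 0.08867 = 0.17734 ≈ 0.1773.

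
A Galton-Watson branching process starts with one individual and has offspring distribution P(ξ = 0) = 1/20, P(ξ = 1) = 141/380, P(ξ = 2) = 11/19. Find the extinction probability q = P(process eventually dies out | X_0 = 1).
q = 19/220

The pgf is f(s) = 1/20 + 141/380·s + 11/19·s². The extinction probability q is the smallest fixed point of f in [0, 1]. Setting s = f(s):
  11/19·s² + (141/380 − 1)·s + 1/20 = 0
  11/19·s² − (1/20 + 11/19)·s + 1/20 = 0
which factors as (s − 1)·(11/19·s − 1/20) = 0, giving roots s = 1 and s = (1/20)/(11/19) = 19/220.
Mean offspring μ = 141/380 + 2·11/19 = 581/380 > 1 (supercritical), so q < 1. The extinction probability is the smaller root: q = (1/20)/(11/19) = 19/220.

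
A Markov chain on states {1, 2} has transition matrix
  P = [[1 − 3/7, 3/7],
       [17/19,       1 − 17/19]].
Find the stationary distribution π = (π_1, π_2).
π_1 = 119/176, π_2 = 57/176

Solve πP = π with π_1 + π_2 = 1. From πP = π: π_1 · (1 − 3/7) + π_2 · 17/19 = π_1 ⇒ π_2 · 17/19 = π_1 · 3/7 ⇒ π_2/π_1 = (3/7)/(17/19) = 57/119. Together with π_1 + π_2 = 1:
  π_1 = (17/19)/(3/7 + 17/19) = (17/19)/(176/133) = 119/176,
  π_2 = (3/7)/(3/7 + 17/19) = (3/7)/(176/133) = 57/176.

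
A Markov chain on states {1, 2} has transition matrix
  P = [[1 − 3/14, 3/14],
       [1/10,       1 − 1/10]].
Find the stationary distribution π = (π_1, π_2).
π_1 = 7/22, π_2 = 15/22

Solve πP = π with π_1 + π_2 = 1. From πP = π: π_1 · (1 − 3/14) + π_2 · 1/10 = π_1 ⇒ π_2 · 1/10 = π_1 · 3/14 ⇒ π_2/π_1 = (3/14)/(1/10) = 15/7. Together with π_1 + π_2 = 1:
  π_1 = (1/10)/(3/14 + 1/10) = (1/10)/(11/35) = 7/22,
  π_2 = (3/14)/(3/14 + 1/10) = (3/14)/(11/35) = 15/22.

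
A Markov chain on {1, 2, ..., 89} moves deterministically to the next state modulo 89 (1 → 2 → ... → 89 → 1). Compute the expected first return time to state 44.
E[T_44 | X_0 = 44] = 89

The chain cycles deterministically, so starting at state 44 it returns in exactly 89 steps. Equivalently, the stationary distribution is uniform π_j = 1/89 for every state j, so by Kac's formula E[T_44] = 1/π_44 = 89.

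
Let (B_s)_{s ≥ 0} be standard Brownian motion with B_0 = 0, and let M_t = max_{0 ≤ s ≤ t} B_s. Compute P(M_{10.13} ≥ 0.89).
P(M_{10.13} ≥ 0.89) = 2·P(B_{10.13} ≥ 0.89) = 2(1 − Φ(0.89/√10.13)) ≈ 0.7798

By the reflection principle for Brownian motion, P(M_t ≥ a) = 2 · P(B_t ≥ a) for a ≥ 0. Since B_t ~ N(0, t), P(B_t ≥ 0.89) = 1 − Φ(0.89/√t) = 1 − Φ(0.89/√10.13) = 1 − Φ(0.2796). So
  P(M_{10.13} ≥ 0.89) = 2(1 − Φ(0.2796)) ≈ 0.7798.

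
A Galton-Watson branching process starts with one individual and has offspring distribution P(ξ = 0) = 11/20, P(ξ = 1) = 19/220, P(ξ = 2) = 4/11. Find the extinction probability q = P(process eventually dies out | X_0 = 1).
q = 1

Mean offspring μ = 0·11/20 + 1·19/220 + 2·4/11 = 179/220 ≤ 1. For μ ≤ 1 with offspring not concentrated at 1, the Galton-Watson process goes extinct almost surely, so q = 1.
(Algebraic check: The pgf is f(s) = 11/20 + 19/220·s + 4/11·s². The extinction probability q is the smallest fixed point of f in [0, 1]. Setting s = f(s):
  4/11·s² + (19/220 − 1)·s + 11/20 = 0
  4/11·s² − (11/20 + 4/11)·s + 11/20 = 0
which factors as (s − 1)·(4/11·s − 11/20) = 0, giving roots s = 1 and s = (11/20)/(4/11) = 121/80. Since 121/80 ≥ 1, the smallest root in [0, 1] is s = 1.)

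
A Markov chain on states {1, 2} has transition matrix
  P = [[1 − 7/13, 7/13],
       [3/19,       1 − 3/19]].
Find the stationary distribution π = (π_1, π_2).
π_1 = 39/172, π_2 = 133/172

Solve πP = π with π_1 + π_2 = 1. From πP = π: π_1 · (1 − 7/13) + π_2 · 3/19 = π_1 ⇒ π_2 · 3/19 = π_1 · 7/13 ⇒ π_2/π_1 = (7/13)/(3/19) = 133/39. Together with π_1 + π_2 = 1:
  π_1 = (3/19)/(7/13 + 3/19) = (3/19)/(172/247) = 39/172,
  π_2 = (7/13)/(7/13 + 3/19) = (7/13)/(172/247) = 133/172.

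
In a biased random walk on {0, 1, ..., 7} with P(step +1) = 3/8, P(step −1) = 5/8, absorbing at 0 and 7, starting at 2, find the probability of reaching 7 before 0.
P(hit 7 before 0) = (1 − (5/3)^2) / (1 − (5/3)^7) = 1944/37969

Let u_k denote P(reach 7 before 0 | start at k). Boundary: u_0 = 0, u_7 = 1. Recurrence: u_k = 3/8·u_{k+1} + 5/8·u_{k-1} for 1 ≤ k ≤ 6. Try u_k = A + B·r^k with r = q/p = (5/8)/(3/8) = 5/3. Substitution satisfies the recurrence; boundary conditions give:
  u_k = (1 − r^k) / (1 − r^N) = (1 − (5/3)^2) / (1 − (5/3)^7) = 1944/37969.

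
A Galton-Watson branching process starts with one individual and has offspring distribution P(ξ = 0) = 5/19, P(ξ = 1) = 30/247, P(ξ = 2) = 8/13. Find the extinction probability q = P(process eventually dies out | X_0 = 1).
q = 65/152

The pgf is f(s) = 5/19 + 30/247·s + 8/13·s². The extinction probability q is the smallest fixed point of f in [0, 1]. Setting s = f(s):
  8/13·s² + (30/247 − 1)·s + 5/19 = 0
  8/13·s² − (5/19 + 8/13)·s + 5/19 = 0
which factors as (s − 1)·(8/13·s − 5/19) = 0, giving roots s = 1 and s = (5/19)/(8/13) = 65/152.
Mean offspring μ = 30/247 + 2·8/13 = 334/247 > 1 (supercritical), so q < 1. The extinction probability is the smaller root: q = (5/19)/(8/13) = 65/152.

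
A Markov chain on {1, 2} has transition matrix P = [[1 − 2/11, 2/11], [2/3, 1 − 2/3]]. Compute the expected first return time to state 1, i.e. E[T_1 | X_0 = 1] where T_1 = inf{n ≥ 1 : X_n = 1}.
E[T_1 | X_0 = 1] = 1/π_1 = 14/11

For an irreducible recurrent Markov chain with stationary distribution π, E[T_i | X_0 = i] = 1/π_i (Kac's formula). Here π_1 = (2/3)/(2/11 + 2/3) = (2/3)/(28/33) = 11/14, so E[T_1 | X_0 = 1] = 1/π_1 = (2/11 + 2/3)/(2/3) = (28/33)/(2/3) = 14/11.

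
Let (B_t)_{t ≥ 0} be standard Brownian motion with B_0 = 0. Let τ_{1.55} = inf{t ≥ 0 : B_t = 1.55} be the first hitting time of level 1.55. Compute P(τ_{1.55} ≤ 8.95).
P(τ_{1.55} ≤ 8.95) = 2(1 − Φ(1.55/√8.95)) = 2(1 − Φ(0.5181)) ≈ 0.6044

By the reflection principle for standard BM, P(τ_b ≤ t) = 2 · P(B_t ≥ b). Since B_t ~ N(0, t), P(B_t ≥ 1.55) = 1 − Φ(1.55/√t) = 1 − Φ(1.55/√8.95) = 1 − Φ(0.5181) ≈ 0.30219. Doubling: P(τ_{1.55} ≤ 8.95) ≈ 2 · 0.30219 = 0.60438 ≈ 0.6044.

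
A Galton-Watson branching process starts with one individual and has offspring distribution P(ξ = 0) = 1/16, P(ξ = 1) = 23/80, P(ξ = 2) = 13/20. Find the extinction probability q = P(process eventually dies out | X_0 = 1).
q = 5/52

The pgf is f(s) = 1/16 + 23/80·s + 13/20·s². The extinction probability q is the smallest fixed point of f in [0, 1]. Setting s = f(s):
  13/20·s² + (23/80 − 1)·s + 1/16 = 0
  13/20·s² − (1/16 + 13/20)·s + 1/16 = 0
which factors as (s − 1)·(13/20·s − 1/16) = 0, giving roots s = 1 and s = (1/16)/(13/20) = 5/52.
Mean offspring μ = 23/80 + 2·13/20 = 127/80 > 1 (supercritical), so q < 1. The extinction probability is the smaller root: q = (1/16)/(13/20) = 5/52.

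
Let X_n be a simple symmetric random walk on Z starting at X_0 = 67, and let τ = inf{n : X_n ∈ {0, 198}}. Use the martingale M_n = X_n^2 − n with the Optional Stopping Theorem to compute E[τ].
E[τ] = 8777

M_n = X_n^2 − n is a martingale (since E[X_{n+1}^2 | F_n] = X_n^2 + 1). By OST (τ has finite mean in a bounded region), E[M_τ] = E[M_0] = X_0^2 − 0 = 67^2 = 4489. Also E[M_τ] = E[X_τ^2] − E[τ]. The walk exits at 0 or 198, with P(hit 198 first) = 67/198, so E[X_τ^2] = 198^2 · 67/198 + 0 = 13266. Thus E[τ] = E[X_τ^2] − E[M_τ] = 13266 − 4489 = 8777 = 67(198 − 67) = 8777.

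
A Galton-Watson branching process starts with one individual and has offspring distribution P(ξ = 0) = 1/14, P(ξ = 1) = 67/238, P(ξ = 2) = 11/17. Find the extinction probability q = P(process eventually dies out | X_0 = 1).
q = 17/154

The pgf is f(s) = 1/14 + 67/238·s + 11/17·s². The extinction probability q is the smallest fixed point of f in [0, 1]. Setting s = f(s):
  11/17·s² + (67/238 − 1)·s + 1/14 = 0
  11/17·s² − (1/14 + 11/17)·s + 1/14 = 0
which factors as (s − 1)·(11/17·s − 1/14) = 0, giving roots s = 1 and s = (1/14)/(11/17) = 17/154.
Mean offspring μ = 67/238 + 2·11/17 = 375/238 > 1 (supercritical), so q < 1. The extinction probability is the smaller root: q = (1/14)/(11/17) = 17/154.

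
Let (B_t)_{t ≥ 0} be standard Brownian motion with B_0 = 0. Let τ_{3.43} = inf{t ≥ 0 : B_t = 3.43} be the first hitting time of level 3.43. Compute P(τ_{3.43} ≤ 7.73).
P(τ_{3.43} ≤ 7.73) = 2(1 − Φ(3.43/√7.73)) = 2(1 − Φ(1.2337)) ≈ 0.2173

By the reflection principle for standard BM, P(τ_b ≤ t) = 2 · P(B_t ≥ b). Since B_t ~ N(0, t), P(B_t ≥ 3.43) = 1 − Φ(3.43/√t) = 1 − Φ(3.43/√7.73) = 1 − Φ(1.2337) ≈ 0.10866. Doubling: P(τ_{3.43} ≤ 7.73) ≈ 2 · 0.10866 = 0.21732 ≈ 0.2173.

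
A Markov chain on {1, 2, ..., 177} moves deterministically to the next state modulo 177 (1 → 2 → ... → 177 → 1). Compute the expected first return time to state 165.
E[T_165 | X_0 = 165] = 177

The chain cycles deterministically, so starting at state 165 it returns in exactly 177 steps. Equivalently, the stationary distribution is uniform π_j = 1/177 for every state j, so by Kac's formula E[T_165] = 1/π_165 = 177.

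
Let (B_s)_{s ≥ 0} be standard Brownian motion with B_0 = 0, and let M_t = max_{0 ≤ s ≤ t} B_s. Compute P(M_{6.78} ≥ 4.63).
P(M_{6.78} ≥ 4.63) = 2·P(B_{6.78} ≥ 4.63) = 2(1 − Φ(4.63/√6.78)) ≈ 0.0754

By the reflection principle for Brownian motion, P(M_t ≥ a) = 2 · P(B_t ≥ a) for a ≥ 0. Since B_t ~ N(0, t), P(B_t ≥ 4.63) = 1 − Φ(4.63/√t) = 1 − Φ(4.63/√6.78) = 1 − Φ(1.7781). So
  P(M_{6.78} ≥ 4.63) = 2(1 − Φ(1.7781)) ≈ 0.0754.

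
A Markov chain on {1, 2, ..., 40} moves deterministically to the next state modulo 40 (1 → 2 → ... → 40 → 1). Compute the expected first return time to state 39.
E[T_39 | X_0 = 39] = 40

The chain cycles deterministically, so starting at state 39 it returns in exactly 40 steps. Equivalently, the stationary distribution is uniform π_j = 1/40 for every state j, so by Kac's formula E[T_39] = 1/π_39 = 40.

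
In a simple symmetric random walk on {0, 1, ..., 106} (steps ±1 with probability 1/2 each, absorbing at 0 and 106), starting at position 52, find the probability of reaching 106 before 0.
P(hit 106 before 0) = 52/106 = 26/53

Let u_k = P(hit 106 before 0 | start at k). Then u_0 = 0, u_106 = 1, and u_k = u_{k-1}/2 + u_{k+1}/2 for 1 ≤ k ≤ 105. This harmonic recurrence is solved by u_k = k/106, giving u_52 = 52/106 = 26/53.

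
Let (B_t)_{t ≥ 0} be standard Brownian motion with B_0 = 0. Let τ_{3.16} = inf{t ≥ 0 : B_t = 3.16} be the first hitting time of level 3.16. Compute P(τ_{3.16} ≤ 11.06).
P(τ_{3.16} ≤ 11.06) = 2(1 − Φ(3.16/√11.06)) = 2(1 − Φ(0.9502)) ≈ 0.3420

By the reflection principle for standard BM, P(τ_b ≤ t) = 2 · P(B_t ≥ b). Since B_t ~ N(0, t), P(B_t ≥ 3.16) = 1 − Φ(3.16/√t) = 1 − Φ(3.16/√11.06) = 1 − Φ(0.9502) ≈ 0.17101. Doubling: P(τ_{3.16} ≤ 11.06) ≈ 2 · 0.17101 = 0.34202 ≈ 0.3420.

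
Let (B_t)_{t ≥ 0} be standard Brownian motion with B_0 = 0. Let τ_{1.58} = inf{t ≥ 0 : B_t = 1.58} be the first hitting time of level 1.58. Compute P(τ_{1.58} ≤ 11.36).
P(τ_{1.58} ≤ 11.36) = 2(1 − Φ(1.58/√11.36)) = 2(1 − Φ(0.4688)) ≈ 0.6392

By the reflection principle for standard BM, P(τ_b ≤ t) = 2 · P(B_t ≥ b). Since B_t ~ N(0, t), P(B_t ≥ 1.58) = 1 − Φ(1.58/√t) = 1 − Φ(1.58/√11.36) = 1 − Φ(0.4688) ≈ 0.31961. Doubling: P(τ_{1.58} ≤ 11.36) ≈ 2 · 0.31961 = 0.63922 ≈ 0.6392.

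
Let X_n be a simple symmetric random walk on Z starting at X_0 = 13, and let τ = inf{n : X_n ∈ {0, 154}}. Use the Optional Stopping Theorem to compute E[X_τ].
E[X_τ] = 13

X_n is a martingale and τ is a bounded-mean stopping time (indeed τ is finite a.s. with bounded expectation since the walk is in a bounded region). By the OST, E[X_τ] = E[X_0] = 13. Equivalently: E[X_τ] = 154 · P(hit 154 first) + 0 · P(hit 0 first) = 154 · (13/154) = 13.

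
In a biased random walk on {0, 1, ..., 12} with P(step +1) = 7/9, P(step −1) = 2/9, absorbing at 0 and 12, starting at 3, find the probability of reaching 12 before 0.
P(hit 12 before 0) = (1 − (2/7)^3) / (1 − (2/7)^12) = 40353607/41317263

Let u_k denote P(reach 12 before 0 | start at k). Boundary: u_0 = 0, u_12 = 1. Recurrence: u_k = 7/9·u_{k+1} + 2/9·u_{k-1} for 1 ≤ k ≤ 11. Try u_k = A + B·r^k with r = q/p = (2/9)/(7/9) = 2/7. Substitution satisfies the recurrence; boundary conditions give:
  u_k = (1 − r^k) / (1 − r^N) = (1 − (2/7)^3) / (1 − (2/7)^12) = 40353607/41317263.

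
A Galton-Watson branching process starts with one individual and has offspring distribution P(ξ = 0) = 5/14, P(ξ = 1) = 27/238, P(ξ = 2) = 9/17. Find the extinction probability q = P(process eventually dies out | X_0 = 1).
q = 85/126

The pgf is f(s) = 5/14 + 27/238·s + 9/17·s². The extinction probability q is the smallest fixed point of f in [0, 1]. Setting s = f(s):
  9/17·s² + (27/238 − 1)·s + 5/14 = 0
  9/17·s² − (5/14 + 9/17)·s + 5/14 = 0
which factors as (s − 1)·(9/17·s − 5/14) = 0, giving roots s = 1 and s = (5/14)/(9/17) = 85/126.
Mean offspring μ = 27/238 + 2·9/17 = 279/238 > 1 (supercritical), so q < 1. The extinction probability is the smaller root: q = (5/14)/(9/17) = 85/126.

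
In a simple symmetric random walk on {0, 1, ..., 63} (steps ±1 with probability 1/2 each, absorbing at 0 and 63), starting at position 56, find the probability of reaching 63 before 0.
P(hit 63 before 0) = 56/63 = 8/9

Let u_k = P(hit 63 before 0 | start at k). Then u_0 = 0, u_63 = 1, and u_k = u_{k-1}/2 + u_{k+1}/2 for 1 ≤ k ≤ 62. This harmonic recurrence is solved by u_k = k/63, giving u_56 = 56/63 = 8/9.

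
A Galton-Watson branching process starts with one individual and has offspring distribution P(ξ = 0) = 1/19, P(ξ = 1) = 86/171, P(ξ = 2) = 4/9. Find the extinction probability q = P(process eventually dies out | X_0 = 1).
q = 9/76

The pgf is f(s) = 1/19 + 86/171·s + 4/9·s². The extinction probability q is the smallest fixed point of f in [0, 1]. Setting s = f(s):
  4/9·s² + (86/171 − 1)·s + 1/19 = 0
  4/9·s² − (1/19 + 4/9)·s + 1/19 = 0
which factors as (s − 1)·(4/9·s − 1/19) = 0, giving roots s = 1 and s = (1/19)/(4/9) = 9/76.
Mean offspring μ = 86/171 + 2·4/9 = 238/171 > 1 (supercritical), so q < 1. The extinction probability is the smaller root: q = (1/19)/(4/9) = 9/76.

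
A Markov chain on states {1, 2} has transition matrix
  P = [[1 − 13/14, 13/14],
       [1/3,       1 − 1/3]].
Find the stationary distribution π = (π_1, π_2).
π_1 = 14/53, π_2 = 39/53

Solve πP = π with π_1 + π_2 = 1. From πP = π: π_1 · (1 − 13/14) + π_2 · 1/3 = π_1 ⇒ π_2 · 1/3 = π_1 · 13/14 ⇒ π_2/π_1 = (13/14)/(1/3) = 39/14. Together with π_1 + π_2 = 1:
  π_1 = (1/3)/(13/14 + 1/3) = (1/3)/(53/42) = 14/53,
  π_2 = (13/14)/(13/14 + 1/3) = (13/14)/(53/42) = 39/53.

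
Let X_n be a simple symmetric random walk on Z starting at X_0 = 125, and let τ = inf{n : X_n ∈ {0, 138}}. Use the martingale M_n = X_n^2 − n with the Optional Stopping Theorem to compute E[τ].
E[τ] = 1625

M_n = X_n^2 − n is a martingale (since E[X_{n+1}^2 | F_n] = X_n^2 + 1). By OST (τ has finite mean in a bounded region), E[M_τ] = E[M_0] = X_0^2 − 0 = 125^2 = 15625. Also E[M_τ] = E[X_τ^2] − E[τ]. The walk exits at 0 or 138, with P(hit 138 first) = 125/138, so E[X_τ^2] = 138^2 · 125/138 + 0 = 17250. Thus E[τ] = E[X_τ^2] − E[M_τ] = 17250 − 15625 = 1625 = 125(138 − 125) = 1625.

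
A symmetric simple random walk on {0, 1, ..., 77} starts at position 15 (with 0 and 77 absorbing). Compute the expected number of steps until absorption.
E[τ | X_0 = 15] = 930

Let v_k = E[τ | X_0 = k]. Boundary: v_0 = v_77 = 0. Recurrence: v_k = 1 + (v_{k-1} + v_{k+1})/2 for 1 ≤ k ≤ 76. The particular solution to v_k − (v_{k-1} + v_{k+1})/2 = 1 is v_k = −k^2. Adding homogeneous solution A + B k and matching boundaries gives v_k = k (77 − k). Substituting k = 15: v_15 = 15 · 62 = 930.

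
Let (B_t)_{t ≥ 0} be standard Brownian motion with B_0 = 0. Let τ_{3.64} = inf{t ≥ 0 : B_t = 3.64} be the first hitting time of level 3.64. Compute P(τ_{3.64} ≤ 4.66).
P(τ_{3.64} ≤ 4.66) = 2(1 − Φ(3.64/√4.66)) = 2(1 − Φ(1.6862)) ≈ 0.0918

By the reflection principle for standard BM, P(τ_b ≤ t) = 2 · P(B_t ≥ b). Since B_t ~ N(0, t), P(B_t ≥ 3.64) = 1 − Φ(3.64/√t) = 1 − Φ(3.64/√4.66) = 1 − Φ(1.6862) ≈ 0.04588. Doubling: P(τ_{3.64} ≤ 4.66) ≈ 2 · 0.04588 = 0.09176 ≈ 0.0918.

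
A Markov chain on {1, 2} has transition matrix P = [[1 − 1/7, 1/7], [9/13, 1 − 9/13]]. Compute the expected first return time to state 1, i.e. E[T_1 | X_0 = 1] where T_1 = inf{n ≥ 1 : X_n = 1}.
E[T_1 | X_0 = 1] = 1/π_1 = 76/63

For an irreducible recurrent Markov chain with stationary distribution π, E[T_i | X_0 = i] = 1/π_i (Kac's formula). Here π_1 = (9/13)/(1/7 + 9/13) = (9/13)/(76/91) = 63/76, so E[T_1 | X_0 = 1] = 1/π_1 = (1/7 + 9/13)/(9/13) = (76/91)/(9/13) = 76/63.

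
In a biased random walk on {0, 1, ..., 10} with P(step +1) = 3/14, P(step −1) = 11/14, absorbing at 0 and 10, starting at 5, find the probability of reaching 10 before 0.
P(hit 10 before 0) = (1 − (11/3)^5) / (1 − (11/3)^10) = 243/161294

Let u_k denote P(reach 10 before 0 | start at k). Boundary: u_0 = 0, u_10 = 1. Recurrence: u_k = 3/14·u_{k+1} + 11/14·u_{k-1} for 1 ≤ k ≤ 9. Try u_k = A + B·r^k with r = q/p = (11/14)/(3/14) = 11/3. Substitution satisfies the recurrence; boundary conditions give:
  u_k = (1 − r^k) / (1 − r^N) = (1 − (11/3)^5) / (1 − (11/3)^10) = 243/161294.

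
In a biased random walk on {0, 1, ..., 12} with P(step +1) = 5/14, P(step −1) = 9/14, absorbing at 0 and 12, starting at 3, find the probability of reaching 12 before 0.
P(hit 12 before 0) = (1 − (9/5)^3) / (1 − (9/5)^12) = 1953125/467194364

Let u_k denote P(reach 12 before 0 | start at k). Boundary: u_0 = 0, u_12 = 1. Recurrence: u_k = 5/14·u_{k+1} + 9/14·u_{k-1} for 1 ≤ k ≤ 11. Try u_k = A + B·r^k with r = q/p = (9/14)/(5/14) = 9/5. Substitution satisfies the recurrence; boundary conditions give:
  u_k = (1 − r^k) / (1 − r^N) = (1 − (9/5)^3) / (1 − (9/5)^12) = 1953125/467194364.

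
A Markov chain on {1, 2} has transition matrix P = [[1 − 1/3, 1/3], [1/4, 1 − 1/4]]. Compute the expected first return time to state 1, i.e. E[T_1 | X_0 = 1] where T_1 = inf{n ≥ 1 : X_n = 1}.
E[T_1 | X_0 = 1] = 1/π_1 = 7/3

For an irreducible recurrent Markov chain with stationary distribution π, E[T_i | X_0 = i] = 1/π_i (Kac's formula). Here π_1 = (1/4)/(1/3 + 1/4) = (1/4)/(7/12) = 3/7, so E[T_1 | X_0 = 1] = 1/π_1 = (1/3 + 1/4)/(1/4) = (7/12)/(1/4) = 7/3.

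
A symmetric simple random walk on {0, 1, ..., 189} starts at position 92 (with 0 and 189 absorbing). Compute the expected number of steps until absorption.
E[τ | X_0 = 92] = 8924

Let v_k = E[τ | X_0 = k]. Boundary: v_0 = v_189 = 0. Recurrence: v_k = 1 + (v_{k-1} + v_{k+1})/2 for 1 ≤ k ≤ 188. The particular solution to v_k − (v_{k-1} + v_{k+1})/2 = 1 is v_k = −k^2. Adding homogeneous solution A + B k and matching boundaries gives v_k = k (189 − k). Substituting k = 92: v_92 = 92 · 97 = 8924.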